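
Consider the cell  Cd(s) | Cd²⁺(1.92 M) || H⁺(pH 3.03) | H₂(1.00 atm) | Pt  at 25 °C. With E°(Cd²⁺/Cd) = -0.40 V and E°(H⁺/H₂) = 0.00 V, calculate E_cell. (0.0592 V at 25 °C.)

The hydrogen couple is the cathode, so E°_cell = 0.40 V; n = 2.
[H⁺] = 10^(−3.03) = 9.3 × 10^-4 M, and Q = [Cd²⁺]·P(H₂) / [H⁺]^2 = 2.2 × 10^6.
E = E° − (0.0592/2) log Q = 0.40 − (0.0592/2)(6.343) = 0.212 V.

0.21 V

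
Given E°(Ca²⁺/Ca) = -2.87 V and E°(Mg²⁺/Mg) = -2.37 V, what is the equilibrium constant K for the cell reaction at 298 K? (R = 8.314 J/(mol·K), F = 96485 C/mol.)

8.2 × 10^16

E°_cell = -2.37 − (-2.87) = 0.50 V, with n = 2 electrons transferred.
At equilibrium E = 0, so the Nernst equation gives ln K = nFE°/RT = (2)(96485)(0.50)/((8.314)(298)) = 38.94.
K = e^38.94 = 8.2 × 10^16.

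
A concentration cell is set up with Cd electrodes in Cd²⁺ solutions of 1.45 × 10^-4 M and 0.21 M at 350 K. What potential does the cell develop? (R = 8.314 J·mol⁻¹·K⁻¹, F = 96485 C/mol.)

0.11 V

Both half-cells are Cd²⁺/Cd, so E°_cell = 0. The concentrated side is the cathode; the cell reaction moves Cd²⁺ from high to low concentration with n = 2.
Q = [Cd²⁺]_dilute/[Cd²⁺]_conc = 1.45 × 10^-4/0.21 = 6.9 × 10^-4.
E = 0 − (RT/nF) ln Q = −((8.314×350)/(2×96485))(-7.278) = 0.1097 V.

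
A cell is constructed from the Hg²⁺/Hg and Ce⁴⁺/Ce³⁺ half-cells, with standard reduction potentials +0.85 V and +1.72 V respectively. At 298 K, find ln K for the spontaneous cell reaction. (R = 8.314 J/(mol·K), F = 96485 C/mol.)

ln K = 67.8

E°_cell = +1.72 − (+0.85) = 0.87 V, with n = 2 electrons transferred.
At equilibrium E = 0, so the Nernst equation gives ln K = nFE°/RT = (2)(96485)(0.87)/((8.314)(298)) = 67.76.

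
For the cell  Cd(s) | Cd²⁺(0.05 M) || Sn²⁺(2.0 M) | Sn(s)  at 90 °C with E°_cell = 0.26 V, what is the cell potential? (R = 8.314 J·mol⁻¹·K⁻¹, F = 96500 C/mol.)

Balancing electrons gives n = 2; the reaction quotient is Q = [Cd²⁺]/[Sn²⁺] = 0.0250.
E = E° − (RT/nF) ln Q = 0.26 − (8.314×363)/(2×96500) × (-3.689) = 0.260 + 0.058 = 0.318 V.

0.318 V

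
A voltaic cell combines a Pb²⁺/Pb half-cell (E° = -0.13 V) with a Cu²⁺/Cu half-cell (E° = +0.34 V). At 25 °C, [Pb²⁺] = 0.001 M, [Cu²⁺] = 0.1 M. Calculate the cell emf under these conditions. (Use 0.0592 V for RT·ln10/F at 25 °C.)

0.529 V

The Cu²⁺/Cu couple has the higher reduction potential and acts as the cathode, so E°_cell = +0.34 − (-0.13) = 0.47 V.
Balancing electrons gives n = 2; the reaction quotient is Q = [Pb²⁺]/[Cu²⁺] = 0.0100.
At 25 °C, E = E° − (0.0592/n) log Q = 0.47 − (0.0592/2)(-2.000) = 0.470 + 0.059 = 0.529 V.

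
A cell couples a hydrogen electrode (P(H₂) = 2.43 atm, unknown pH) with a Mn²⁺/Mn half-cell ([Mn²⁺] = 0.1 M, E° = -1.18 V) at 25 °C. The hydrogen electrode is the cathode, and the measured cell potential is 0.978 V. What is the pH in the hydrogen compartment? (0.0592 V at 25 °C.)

E°_cell = 1.18 V and n = 2.
log Q = n(E° − E)/0.0592 = 2×(1.18 − 0.978)/0.0592 = 6.824.
With Q = [Mn²⁺]·P(H₂) / [H⁺]^2, solving for [H⁺] gives log[H⁺] = -3.719, so pH = 3.72.

pH = 3.72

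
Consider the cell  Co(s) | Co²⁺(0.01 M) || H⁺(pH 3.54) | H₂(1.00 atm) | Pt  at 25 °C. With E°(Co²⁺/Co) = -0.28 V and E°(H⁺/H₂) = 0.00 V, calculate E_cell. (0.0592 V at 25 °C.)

The hydrogen couple is the cathode, so E°_cell = 0.28 V; n = 2.
[H⁺] = 10^(−3.54) = 2.9 × 10^-4 M, and Q = [Co²⁺]·P(H₂) / [H⁺]^2 = 1.2 × 10^5.
E = E° − (0.0592/2) log Q = 0.28 − (0.0592/2)(5.080) = 0.130 V.

0.13 V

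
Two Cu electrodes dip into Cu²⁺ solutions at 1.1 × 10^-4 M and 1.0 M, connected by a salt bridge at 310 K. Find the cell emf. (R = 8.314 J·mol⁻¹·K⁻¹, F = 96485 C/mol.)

Both half-cells are Cu²⁺/Cu, so E°_cell = 0. The concentrated side is the cathode; the cell reaction moves Cu²⁺ from high to low concentration with n = 2.
Q = [Cu²⁺]_dilute/[Cu²⁺]_conc = 1.1 × 10^-4/1.0 = 1.1 × 10^-4.
E = 0 − (RT/nF) ln Q = −((8.314×310)/(2×96485))(-9.115) = 0.1217 V.

0.12 V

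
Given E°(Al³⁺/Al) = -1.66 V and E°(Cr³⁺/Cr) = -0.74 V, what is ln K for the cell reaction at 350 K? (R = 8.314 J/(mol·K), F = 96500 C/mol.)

E°_cell = -0.74 − (-1.66) = 0.92 V, with n = 3 electrons transferred.
At equilibrium E = 0, so the Nernst equation gives ln K = nFE°/RT = (3)(96500)(0.92)/((8.314)(350)) = 91.53.

ln K = 91.5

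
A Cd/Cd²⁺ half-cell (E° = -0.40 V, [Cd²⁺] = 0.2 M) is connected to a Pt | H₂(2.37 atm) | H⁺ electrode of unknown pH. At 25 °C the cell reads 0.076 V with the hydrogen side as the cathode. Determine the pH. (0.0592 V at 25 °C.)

pH = 5.64

E°_cell = 0.40 V and n = 2.
log Q = n(E° − E)/0.0592 = 2×(0.40 − 0.076)/0.0592 = 10.946.
With Q = [Cd²⁺]·P(H₂) / [H⁺]^2, solving for [H⁺] gives log[H⁺] = -5.635, so pH = 5.64.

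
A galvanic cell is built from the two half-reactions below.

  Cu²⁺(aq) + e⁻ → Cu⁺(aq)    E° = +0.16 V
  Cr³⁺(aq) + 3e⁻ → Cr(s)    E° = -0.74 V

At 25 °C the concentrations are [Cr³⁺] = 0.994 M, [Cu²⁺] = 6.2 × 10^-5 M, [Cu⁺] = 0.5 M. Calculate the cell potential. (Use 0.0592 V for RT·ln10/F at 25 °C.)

0.669 V

The Cu²⁺/Cu⁺ couple has the higher reduction potential and acts as the cathode, so E°_cell = +0.16 − (-0.74) = 0.90 V.
Balancing electrons gives n = 3; the reaction quotient is Q = [Cr³⁺]·[Cu⁺]^3/[Cu²⁺]^3 = 5.21 × 10^11.
At 25 °C, E = E° − (0.0592/n) log Q = 0.90 − (0.0592/3)(11.717) = 0.900 − 0.231 = 0.669 V.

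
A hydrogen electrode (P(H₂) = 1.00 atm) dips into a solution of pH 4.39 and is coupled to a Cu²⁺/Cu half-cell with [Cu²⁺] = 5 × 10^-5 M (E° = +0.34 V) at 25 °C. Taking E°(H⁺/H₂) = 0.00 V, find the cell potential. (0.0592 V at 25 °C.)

The Cu²⁺/Cu couple is the cathode, so E°_cell = 0.34 V; n = 2.
[H⁺] = 10^(−4.39) = 4.1 × 10^-5 M, and Q = [H⁺]^2 / ([Cu²⁺]·P(H₂)) = 3.32 × 10^-5.
E = E° − (0.0592/2) log Q = 0.34 − (0.0592/2)(-4.479) = 0.473 V.

0.47 V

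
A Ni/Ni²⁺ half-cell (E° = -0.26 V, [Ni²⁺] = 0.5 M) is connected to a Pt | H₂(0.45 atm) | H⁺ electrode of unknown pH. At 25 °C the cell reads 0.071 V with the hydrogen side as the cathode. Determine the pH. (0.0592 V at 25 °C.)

E°_cell = 0.26 V and n = 2.
log Q = n(E° − E)/0.0592 = 2×(0.26 − 0.071)/0.0592 = 6.385.
With Q = [Ni²⁺]·P(H₂) / [H⁺]^2, solving for [H⁺] gives log[H⁺] = -3.516, so pH = 3.52.

pH = 3.52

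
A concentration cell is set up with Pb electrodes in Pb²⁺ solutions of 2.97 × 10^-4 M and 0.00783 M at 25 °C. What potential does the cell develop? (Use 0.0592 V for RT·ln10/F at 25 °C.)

Both half-cells are Pb²⁺/Pb, so E°_cell = 0. The concentrated side is the cathode; the cell reaction moves Pb²⁺ from high to low concentration with n = 2.
Q = [Pb²⁺]_dilute/[Pb²⁺]_conc = 2.97 × 10^-4/0.00783 = 0.0379.
E = 0 − (0.0592/2) log Q = −(0.0592/2)(-1.421) = 0.0421 V.

0.042 V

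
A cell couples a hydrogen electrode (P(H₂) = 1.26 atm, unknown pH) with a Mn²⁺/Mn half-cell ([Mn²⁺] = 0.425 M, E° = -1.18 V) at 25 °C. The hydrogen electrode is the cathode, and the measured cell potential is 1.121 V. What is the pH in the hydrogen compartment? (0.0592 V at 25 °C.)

pH = 1.13

E°_cell = 1.18 V and n = 2.
log Q = n(E° − E)/0.0592 = 2×(1.18 − 1.121)/0.0592 = 1.993.
With Q = [Mn²⁺]·P(H₂) / [H⁺]^2, solving for [H⁺] gives log[H⁺] = -1.132, so pH = 1.13.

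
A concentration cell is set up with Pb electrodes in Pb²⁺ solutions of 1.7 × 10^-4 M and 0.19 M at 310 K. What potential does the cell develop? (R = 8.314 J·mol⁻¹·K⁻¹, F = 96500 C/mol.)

Both half-cells are Pb²⁺/Pb, so E°_cell = 0. The concentrated side is the cathode; the cell reaction moves Pb²⁺ from high to low concentration with n = 2.
Q = [Pb²⁺]_dilute/[Pb²⁺]_conc = 1.7 × 10^-4/0.19 = 8.95 × 10^-4.
E = 0 − (RT/nF) ln Q = −((8.314×310)/(2×96500))(-7.019) = 0.0937 V.

0.094 V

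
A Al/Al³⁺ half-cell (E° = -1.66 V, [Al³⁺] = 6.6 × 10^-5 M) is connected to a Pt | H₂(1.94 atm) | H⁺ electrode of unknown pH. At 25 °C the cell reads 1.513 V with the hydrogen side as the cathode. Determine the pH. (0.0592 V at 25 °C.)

pH = 3.73

E°_cell = 1.66 V and n = 6.
log Q = n(E° − E)/0.0592 = 6×(1.66 − 1.513)/0.0592 = 14.899.
With Q = [Al³⁺]^2·P(H₂)^3 / [H⁺]^6, solving for [H⁺] gives log[H⁺] = -3.733, so pH = 3.73.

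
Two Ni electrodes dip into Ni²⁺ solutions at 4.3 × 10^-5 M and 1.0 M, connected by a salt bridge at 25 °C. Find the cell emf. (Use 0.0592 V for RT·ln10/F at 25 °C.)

0.13 V

Both half-cells are Ni²⁺/Ni, so E°_cell = 0. The concentrated side is the cathode; the cell reaction moves Ni²⁺ from high to low concentration with n = 2.
Q = [Ni²⁺]_dilute/[Ni²⁺]_conc = 4.3 × 10^-5/1.0 = 4.3 × 10^-5.
E = 0 − (0.0592/2) log Q = −(0.0592/2)(-4.367) = 0.1293 V.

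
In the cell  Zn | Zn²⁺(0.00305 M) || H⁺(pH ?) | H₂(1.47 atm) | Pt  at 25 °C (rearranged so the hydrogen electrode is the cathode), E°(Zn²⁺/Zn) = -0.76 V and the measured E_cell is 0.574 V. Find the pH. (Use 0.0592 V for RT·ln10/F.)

E°_cell = 0.76 V and n = 2.
log Q = n(E° − E)/0.0592 = 2×(0.76 − 0.574)/0.0592 = 6.284.
With Q = [Zn²⁺]·P(H₂) / [H⁺]^2, solving for [H⁺] gives log[H⁺] = -4.316, so pH = 4.32.

pH = 4.32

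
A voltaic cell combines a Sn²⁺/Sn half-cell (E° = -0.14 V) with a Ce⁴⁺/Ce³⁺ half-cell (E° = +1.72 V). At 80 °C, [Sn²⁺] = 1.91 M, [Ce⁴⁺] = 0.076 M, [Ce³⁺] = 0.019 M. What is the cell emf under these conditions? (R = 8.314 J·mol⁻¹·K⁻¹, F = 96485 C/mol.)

The Ce⁴⁺/Ce³⁺ couple has the higher reduction potential and acts as the cathode, so E°_cell = +1.72 − (-0.14) = 1.86 V.
Balancing electrons gives n = 2; the reaction quotient is Q = [Sn²⁺]·[Ce³⁺]^2/[Ce⁴⁺]^2 = 0.119.
E = E° − (RT/nF) ln Q = 1.86 − (8.314×353)/(2×96485) × (-2.125) = 1.860 + 0.032 = 1.892 V.

1.89 V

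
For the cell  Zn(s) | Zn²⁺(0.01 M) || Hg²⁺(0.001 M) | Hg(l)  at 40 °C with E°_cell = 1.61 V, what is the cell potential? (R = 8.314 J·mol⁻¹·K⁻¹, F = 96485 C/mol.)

Balancing electrons gives n = 2; the reaction quotient is Q = [Zn²⁺]/[Hg²⁺] = 10.0.
E = E° − (RT/nF) ln Q = 1.61 − (8.314×313)/(2×96485) × (2.303) = 1.610 − 0.031 = 1.579 V.

1.58 V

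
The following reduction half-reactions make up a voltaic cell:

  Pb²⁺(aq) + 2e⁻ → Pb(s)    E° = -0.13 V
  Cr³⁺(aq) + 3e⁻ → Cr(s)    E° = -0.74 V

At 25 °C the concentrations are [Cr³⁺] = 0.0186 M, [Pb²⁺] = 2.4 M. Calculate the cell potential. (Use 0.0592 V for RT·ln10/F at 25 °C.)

The Pb²⁺/Pb couple has the higher reduction potential and acts as the cathode, so E°_cell = -0.13 − (-0.74) = 0.61 V.
Balancing electrons gives n = 6; the reaction quotient is Q = [Cr³⁺]^2/[Pb²⁺]^3 = 2.5 × 10^-5.
At 25 °C, E = E° − (0.0592/n) log Q = 0.61 − (0.0592/6)(-4.602) = 0.610 + 0.045 = 0.655 V.

0.655 V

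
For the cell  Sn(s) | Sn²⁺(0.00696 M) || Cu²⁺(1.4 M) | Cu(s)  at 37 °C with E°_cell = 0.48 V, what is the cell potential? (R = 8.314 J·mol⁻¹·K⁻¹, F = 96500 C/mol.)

Balancing electrons gives n = 2; the reaction quotient is Q = [Sn²⁺]/[Cu²⁺] = 0.00497.
E = E° − (RT/nF) ln Q = 0.48 − (8.314×310)/(2×96500) × (-5.304) = 0.480 + 0.071 = 0.551 V.

0.551 V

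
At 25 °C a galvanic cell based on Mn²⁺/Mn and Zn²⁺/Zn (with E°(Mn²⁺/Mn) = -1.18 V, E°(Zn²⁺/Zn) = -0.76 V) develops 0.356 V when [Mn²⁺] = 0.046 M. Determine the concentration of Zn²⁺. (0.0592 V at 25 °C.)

3.2 × 10^-4 M

From the Nernst equation, log Q = n(E° − E)/0.0592 = 2(0.42 − 0.356)/0.0592 = 2.162, so Q = 145.
With Q = [Mn²⁺]/[Zn²⁺] and the known concentrations, [Zn²⁺] in the denominator gives [Zn²⁺] = 3.2 × 10^-4 M.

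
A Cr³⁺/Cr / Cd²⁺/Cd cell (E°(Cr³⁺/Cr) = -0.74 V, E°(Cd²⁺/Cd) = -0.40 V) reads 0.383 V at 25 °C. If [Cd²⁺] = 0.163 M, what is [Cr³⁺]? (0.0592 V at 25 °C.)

From the Nernst equation, log Q = n(E° − E)/0.0592 = 6(0.34 − 0.383)/0.0592 = -4.358, so Q = 4.38 × 10^-5.
With Q = [Cr³⁺]^2/[Cd²⁺]^3 and the known concentrations, [Cr³⁺]^2 in the numerator gives [Cr³⁺] = 4.4 × 10^-4 M.

4.4 × 10^-4 M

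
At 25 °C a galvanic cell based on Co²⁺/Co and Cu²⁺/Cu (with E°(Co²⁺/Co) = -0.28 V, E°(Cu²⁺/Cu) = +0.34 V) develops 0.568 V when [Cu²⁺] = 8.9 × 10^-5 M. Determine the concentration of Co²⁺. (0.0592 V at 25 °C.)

0.0051 M

From the Nernst equation, log Q = n(E° − E)/0.0592 = 2(0.62 − 0.568)/0.0592 = 1.757, so Q = 57.1.
With Q = [Co²⁺]/[Cu²⁺] and the known concentrations, [Co²⁺] in the numerator gives [Co²⁺] = 0.0051 M.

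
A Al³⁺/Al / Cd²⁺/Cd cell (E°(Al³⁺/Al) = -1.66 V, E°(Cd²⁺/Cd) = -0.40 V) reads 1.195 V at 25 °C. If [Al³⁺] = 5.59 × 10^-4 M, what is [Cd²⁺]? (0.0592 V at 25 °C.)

4.3 × 10^-5 M

From the Nernst equation, log Q = n(E° − E)/0.0592 = 6(1.26 − 1.195)/0.0592 = 6.588, so Q = 3.87 × 10^6.
With Q = [Al³⁺]^2/[Cd²⁺]^3 and the known concentrations, [Cd²⁺]^3 in the denominator gives [Cd²⁺] = 4.3 × 10^-5 M.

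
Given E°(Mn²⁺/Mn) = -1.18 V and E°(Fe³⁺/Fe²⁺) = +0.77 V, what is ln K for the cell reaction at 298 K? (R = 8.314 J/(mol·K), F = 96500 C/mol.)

ln K = 151.9

E°_cell = +0.77 − (-1.18) = 1.95 V, with n = 2 electrons transferred.
At equilibrium E = 0, so the Nernst equation gives ln K = nFE°/RT = (2)(96500)(1.95)/((8.314)(298)) = 151.90.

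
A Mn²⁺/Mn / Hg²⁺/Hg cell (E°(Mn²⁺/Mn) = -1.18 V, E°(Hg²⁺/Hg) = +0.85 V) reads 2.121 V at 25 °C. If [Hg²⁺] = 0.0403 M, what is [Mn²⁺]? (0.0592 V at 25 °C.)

3.4 × 10^-5 M

From the Nernst equation, log Q = n(E° − E)/0.0592 = 2(2.03 − 2.121)/0.0592 = -3.074, so Q = 8.43 × 10^-4.
With Q = [Mn²⁺]/[Hg²⁺] and the known concentrations, [Mn²⁺] in the numerator gives [Mn²⁺] = 3.4 × 10^-5 M.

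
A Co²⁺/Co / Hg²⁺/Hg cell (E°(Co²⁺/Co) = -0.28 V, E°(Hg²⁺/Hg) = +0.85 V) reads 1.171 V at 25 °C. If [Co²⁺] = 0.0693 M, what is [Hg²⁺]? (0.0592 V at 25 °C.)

1.7 M

From the Nernst equation, log Q = n(E° − E)/0.0592 = 2(1.13 − 1.171)/0.0592 = -1.385, so Q = 0.0412.
With Q = [Co²⁺]/[Hg²⁺] and the known concentrations, [Hg²⁺] in the denominator gives [Hg²⁺] = 1.7 M.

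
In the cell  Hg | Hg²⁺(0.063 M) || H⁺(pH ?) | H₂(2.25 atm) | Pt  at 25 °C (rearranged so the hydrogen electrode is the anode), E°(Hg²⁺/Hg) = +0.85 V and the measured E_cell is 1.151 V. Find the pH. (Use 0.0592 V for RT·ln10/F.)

pH = 5.51

E°_cell = 0.85 V and n = 2.
log Q = n(E° − E)/0.0592 = 2×(0.85 − 1.151)/0.0592 = -10.169.
With Q = [H⁺]^2 / ([Hg²⁺]·P(H₂)), solving for [H⁺] gives log[H⁺] = -5.509, so pH = 5.51.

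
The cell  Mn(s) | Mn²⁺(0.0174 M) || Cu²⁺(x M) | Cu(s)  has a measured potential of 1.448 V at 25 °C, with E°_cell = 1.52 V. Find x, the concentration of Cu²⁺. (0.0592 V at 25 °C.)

From the Nernst equation, log Q = n(E° − E)/0.0592 = 2(1.52 − 1.448)/0.0592 = 2.432, so Q = 271.
With Q = [Mn²⁺]/[Cu²⁺] and the known concentrations, [Cu²⁺] in the denominator gives [Cu²⁺] = 6.4 × 10^-5 M.

6.4 × 10^-5 M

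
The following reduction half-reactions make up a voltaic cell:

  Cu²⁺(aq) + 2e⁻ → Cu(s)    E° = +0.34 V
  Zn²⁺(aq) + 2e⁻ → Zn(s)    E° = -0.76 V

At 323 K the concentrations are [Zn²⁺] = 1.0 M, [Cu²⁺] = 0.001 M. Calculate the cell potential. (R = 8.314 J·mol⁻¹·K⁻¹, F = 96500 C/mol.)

The Cu²⁺/Cu couple has the higher reduction potential and acts as the cathode, so E°_cell = +0.34 − (-0.76) = 1.10 V.
Balancing electrons gives n = 2; the reaction quotient is Q = [Zn²⁺]/[Cu²⁺] = 1000.
E = E° − (RT/nF) ln Q = 1.10 − (8.314×323)/(2×96500) × (6.908) = 1.100 − 0.096 = 1.004 V.

1.00 V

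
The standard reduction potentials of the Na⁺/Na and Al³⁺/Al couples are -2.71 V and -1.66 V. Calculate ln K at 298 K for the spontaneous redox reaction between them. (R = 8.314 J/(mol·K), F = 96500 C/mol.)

E°_cell = -1.66 − (-2.71) = 1.05 V, with n = 3 electrons transferred.
At equilibrium E = 0, so the Nernst equation gives ln K = nFE°/RT = (3)(96500)(1.05)/((8.314)(298)) = 122.69.

ln K = 122.7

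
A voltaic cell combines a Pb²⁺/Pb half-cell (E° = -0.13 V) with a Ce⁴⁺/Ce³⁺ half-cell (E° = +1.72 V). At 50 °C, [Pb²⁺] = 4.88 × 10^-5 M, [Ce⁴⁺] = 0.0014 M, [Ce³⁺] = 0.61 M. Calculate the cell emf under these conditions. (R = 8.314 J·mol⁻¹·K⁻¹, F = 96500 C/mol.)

The Ce⁴⁺/Ce³⁺ couple has the higher reduction potential and acts as the cathode, so E°_cell = +1.72 − (-0.13) = 1.85 V.
Balancing electrons gives n = 2; the reaction quotient is Q = [Pb²⁺]·[Ce³⁺]^2/[Ce⁴⁺]^2 = 9.26.
E = E° − (RT/nF) ln Q = 1.85 − (8.314×323)/(2×96500) × (2.226) = 1.850 − 0.031 = 1.819 V.

1.82 V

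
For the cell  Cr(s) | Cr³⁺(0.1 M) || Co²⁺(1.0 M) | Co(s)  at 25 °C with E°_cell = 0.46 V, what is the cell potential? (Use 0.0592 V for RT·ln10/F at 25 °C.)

Balancing electrons gives n = 6; the reaction quotient is Q = [Cr³⁺]^2/[Co²⁺]^3 = 0.0100.
At 25 °C, E = E° − (0.0592/n) log Q = 0.46 − (0.0592/6)(-2.000) = 0.460 + 0.020 = 0.480 V.

0.480 V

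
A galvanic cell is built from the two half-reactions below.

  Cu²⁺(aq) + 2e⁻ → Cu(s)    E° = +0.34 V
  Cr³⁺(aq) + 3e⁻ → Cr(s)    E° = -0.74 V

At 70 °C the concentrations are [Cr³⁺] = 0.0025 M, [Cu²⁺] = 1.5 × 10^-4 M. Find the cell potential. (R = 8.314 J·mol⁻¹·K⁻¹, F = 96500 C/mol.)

The Cu²⁺/Cu couple has the higher reduction potential and acts as the cathode, so E°_cell = +0.34 − (-0.74) = 1.08 V.
Balancing electrons gives n = 6; the reaction quotient is Q = [Cr³⁺]^2/[Cu²⁺]^3 = 1.85 × 10^6.
E = E° − (RT/nF) ln Q = 1.08 − (8.314×343)/(6×96500) × (14.432) = 1.080 − 0.071 = 1.009 V.

1.01 V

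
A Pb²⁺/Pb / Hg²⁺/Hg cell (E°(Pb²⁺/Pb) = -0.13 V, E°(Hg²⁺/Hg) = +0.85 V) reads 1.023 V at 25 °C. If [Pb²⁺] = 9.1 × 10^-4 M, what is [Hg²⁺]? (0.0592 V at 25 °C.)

0.026 M

From the Nernst equation, log Q = n(E° − E)/0.0592 = 2(0.98 − 1.023)/0.0592 = -1.453, so Q = 0.0353.
With Q = [Pb²⁺]/[Hg²⁺] and the known concentrations, [Hg²⁺] in the denominator gives [Hg²⁺] = 0.026 M.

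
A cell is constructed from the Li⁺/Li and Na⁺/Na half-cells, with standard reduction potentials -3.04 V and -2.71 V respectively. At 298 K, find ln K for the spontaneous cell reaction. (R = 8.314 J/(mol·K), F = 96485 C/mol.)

E°_cell = -2.71 − (-3.04) = 0.33 V, with n = 1 electron transferred.
At equilibrium E = 0, so the Nernst equation gives ln K = nFE°/RT = (1)(96485)(0.33)/((8.314)(298)) = 12.85.

ln K = 12.9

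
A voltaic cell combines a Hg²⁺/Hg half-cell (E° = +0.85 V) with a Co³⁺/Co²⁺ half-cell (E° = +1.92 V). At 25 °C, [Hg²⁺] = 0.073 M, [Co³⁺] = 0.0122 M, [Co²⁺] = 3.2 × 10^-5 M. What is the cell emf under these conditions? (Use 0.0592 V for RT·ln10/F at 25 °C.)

The Co³⁺/Co²⁺ couple has the higher reduction potential and acts as the cathode, so E°_cell = +1.92 − (+0.85) = 1.07 V.
Balancing electrons gives n = 2; the reaction quotient is Q = [Hg²⁺]·[Co²⁺]^2/[Co³⁺]^2 = 5.02 × 10^-7.
At 25 °C, E = E° − (0.0592/n) log Q = 1.07 − (0.0592/2)(-6.299) = 1.070 + 0.186 = 1.256 V.

1.26 V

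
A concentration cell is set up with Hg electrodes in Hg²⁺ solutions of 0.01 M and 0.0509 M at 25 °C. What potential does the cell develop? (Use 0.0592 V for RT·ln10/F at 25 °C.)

0.021 V

Both half-cells are Hg²⁺/Hg, so E°_cell = 0. The concentrated side is the cathode; the cell reaction moves Hg²⁺ from high to low concentration with n = 2.
Q = [Hg²⁺]_dilute/[Hg²⁺]_conc = 0.01/0.0509 = 0.196.
E = 0 − (0.0592/2) log Q = −(0.0592/2)(-0.707) = 0.0209 V.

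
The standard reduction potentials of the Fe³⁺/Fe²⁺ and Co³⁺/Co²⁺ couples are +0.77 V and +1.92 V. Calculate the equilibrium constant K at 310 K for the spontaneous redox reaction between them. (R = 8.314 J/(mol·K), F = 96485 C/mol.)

E°_cell = +1.92 − (+0.77) = 1.15 V, with n = 1 electron transferred.
At equilibrium E = 0, so the Nernst equation gives ln K = nFE°/RT = (1)(96485)(1.15)/((8.314)(310)) = 43.05.
K = e^43.05 = 5 × 10^18.

5 × 10^18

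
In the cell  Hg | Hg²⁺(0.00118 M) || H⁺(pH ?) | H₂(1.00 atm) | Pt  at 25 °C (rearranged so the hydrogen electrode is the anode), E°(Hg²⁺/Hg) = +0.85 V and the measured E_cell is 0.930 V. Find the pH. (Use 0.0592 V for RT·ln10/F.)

pH = 2.82

E°_cell = 0.85 V and n = 2.
log Q = n(E° − E)/0.0592 = 2×(0.85 − 0.930)/0.0592 = -2.703.
With Q = [H⁺]^2 / ([Hg²⁺]·P(H₂)), solving for [H⁺] gives log[H⁺] = -2.815, so pH = 2.82.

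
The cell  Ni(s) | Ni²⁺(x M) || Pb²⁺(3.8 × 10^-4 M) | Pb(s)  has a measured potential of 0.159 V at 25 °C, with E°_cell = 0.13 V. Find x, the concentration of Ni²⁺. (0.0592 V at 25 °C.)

From the Nernst equation, log Q = n(E° − E)/0.0592 = 2(0.13 − 0.159)/0.0592 = -0.980, so Q = 0.105.
With Q = [Ni²⁺]/[Pb²⁺] and the known concentrations, [Ni²⁺] in the numerator gives [Ni²⁺] = 4 × 10^-5 M.

4 × 10^-5 M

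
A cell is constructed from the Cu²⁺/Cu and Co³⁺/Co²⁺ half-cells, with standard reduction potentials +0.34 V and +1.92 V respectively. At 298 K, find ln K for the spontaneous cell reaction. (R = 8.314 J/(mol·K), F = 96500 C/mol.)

E°_cell = +1.92 − (+0.34) = 1.58 V, with n = 2 electrons transferred.
At equilibrium E = 0, so the Nernst equation gives ln K = nFE°/RT = (2)(96500)(1.58)/((8.314)(298)) = 123.08.

ln K = 123.1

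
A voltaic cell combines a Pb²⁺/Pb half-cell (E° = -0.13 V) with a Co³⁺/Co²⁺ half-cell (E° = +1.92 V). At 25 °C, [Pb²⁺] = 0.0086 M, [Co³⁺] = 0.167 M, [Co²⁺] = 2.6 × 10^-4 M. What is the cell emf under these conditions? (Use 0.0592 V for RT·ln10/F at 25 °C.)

2.28 V

The Co³⁺/Co²⁺ couple has the higher reduction potential and acts as the cathode, so E°_cell = +1.92 − (-0.13) = 2.05 V.
Balancing electrons gives n = 2; the reaction quotient is Q = [Pb²⁺]·[Co²⁺]^2/[Co³⁺]^2 = 2.08 × 10^-8.
At 25 °C, E = E° − (0.0592/n) log Q = 2.05 − (0.0592/2)(-7.681) = 2.050 + 0.227 = 2.277 V.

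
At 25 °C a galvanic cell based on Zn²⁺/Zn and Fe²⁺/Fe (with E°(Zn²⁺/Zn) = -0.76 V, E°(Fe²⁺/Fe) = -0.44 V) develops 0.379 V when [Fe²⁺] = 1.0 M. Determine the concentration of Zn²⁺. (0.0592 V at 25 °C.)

0.01 M

From the Nernst equation, log Q = n(E° − E)/0.0592 = 2(0.32 − 0.379)/0.0592 = -1.993, so Q = 0.0102.
With Q = [Zn²⁺]/[Fe²⁺] and the known concentrations, [Zn²⁺] in the numerator gives [Zn²⁺] = 0.01 M.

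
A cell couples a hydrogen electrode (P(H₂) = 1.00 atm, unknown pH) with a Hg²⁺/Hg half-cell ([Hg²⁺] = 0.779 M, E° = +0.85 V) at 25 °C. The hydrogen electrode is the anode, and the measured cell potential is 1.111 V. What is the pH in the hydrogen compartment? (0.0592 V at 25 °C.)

E°_cell = 0.85 V and n = 2.
log Q = n(E° − E)/0.0592 = 2×(0.85 − 1.111)/0.0592 = -8.818.
With Q = [H⁺]^2 / ([Hg²⁺]·P(H₂)), solving for [H⁺] gives log[H⁺] = -4.463, so pH = 4.46.

pH = 4.46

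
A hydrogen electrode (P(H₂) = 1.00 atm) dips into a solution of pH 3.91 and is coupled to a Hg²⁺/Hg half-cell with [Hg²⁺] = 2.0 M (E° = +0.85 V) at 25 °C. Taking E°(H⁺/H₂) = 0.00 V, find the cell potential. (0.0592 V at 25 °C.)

The Hg²⁺/Hg couple is the cathode, so E°_cell = 0.85 V; n = 2.
[H⁺] = 10^(−3.91) = 1.2 × 10^-4 M, and Q = [H⁺]^2 / ([Hg²⁺]·P(H₂)) = 7.57 × 10^-9.
E = E° − (0.0592/2) log Q = 0.85 − (0.0592/2)(-8.121) = 1.090 V.

1.09 V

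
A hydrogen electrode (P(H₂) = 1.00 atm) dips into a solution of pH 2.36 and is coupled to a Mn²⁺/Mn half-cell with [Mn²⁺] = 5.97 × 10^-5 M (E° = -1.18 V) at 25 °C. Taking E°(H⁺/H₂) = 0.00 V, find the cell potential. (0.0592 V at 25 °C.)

The hydrogen couple is the cathode, so E°_cell = 1.18 V; n = 2.
[H⁺] = 10^(−2.36) = 0.0044 M, and Q = [Mn²⁺]·P(H₂) / [H⁺]^2 = 3.13.
E = E° − (0.0592/2) log Q = 1.18 − (0.0592/2)(0.496) = 1.165 V.

1.17 V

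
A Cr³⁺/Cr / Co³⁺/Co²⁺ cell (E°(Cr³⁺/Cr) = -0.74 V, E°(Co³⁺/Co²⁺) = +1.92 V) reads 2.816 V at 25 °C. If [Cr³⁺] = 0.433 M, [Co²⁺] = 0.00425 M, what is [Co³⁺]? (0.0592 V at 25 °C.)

From the Nernst equation, log Q = n(E° − E)/0.0592 = 3(2.66 − 2.816)/0.0592 = -7.905, so Q = 1.24 × 10^-8.
With Q = [Cr³⁺]·[Co²⁺]^3/[Co³⁺]^3 and the known concentrations, [Co³⁺]^3 in the denominator gives [Co³⁺] = 1.4 M.

1.4 M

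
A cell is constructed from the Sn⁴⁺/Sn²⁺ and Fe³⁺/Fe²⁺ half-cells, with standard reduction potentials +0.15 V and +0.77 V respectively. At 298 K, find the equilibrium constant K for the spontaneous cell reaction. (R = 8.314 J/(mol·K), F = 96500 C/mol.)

9.4 × 10^20

E°_cell = +0.77 − (+0.15) = 0.62 V, with n = 2 electrons transferred.
At equilibrium E = 0, so the Nernst equation gives ln K = nFE°/RT = (2)(96500)(0.62)/((8.314)(298)) = 48.30.
K = e^48.30 = 9.4 × 10^20.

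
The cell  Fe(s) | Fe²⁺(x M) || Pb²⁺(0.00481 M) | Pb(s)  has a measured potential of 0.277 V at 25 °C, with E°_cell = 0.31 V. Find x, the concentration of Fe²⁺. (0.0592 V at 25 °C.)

From the Nernst equation, log Q = n(E° − E)/0.0592 = 2(0.31 − 0.277)/0.0592 = 1.115, so Q = 13.0.
With Q = [Fe²⁺]/[Pb²⁺] and the known concentrations, [Fe²⁺] in the numerator gives [Fe²⁺] = 0.063 M.

0.063 M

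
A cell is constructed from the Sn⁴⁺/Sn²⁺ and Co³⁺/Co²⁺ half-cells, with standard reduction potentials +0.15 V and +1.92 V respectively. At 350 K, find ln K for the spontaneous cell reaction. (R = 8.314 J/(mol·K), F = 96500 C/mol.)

E°_cell = +1.92 − (+0.15) = 1.77 V, with n = 2 electrons transferred.
At equilibrium E = 0, so the Nernst equation gives ln K = nFE°/RT = (2)(96500)(1.77)/((8.314)(350)) = 117.40.

ln K = 117.4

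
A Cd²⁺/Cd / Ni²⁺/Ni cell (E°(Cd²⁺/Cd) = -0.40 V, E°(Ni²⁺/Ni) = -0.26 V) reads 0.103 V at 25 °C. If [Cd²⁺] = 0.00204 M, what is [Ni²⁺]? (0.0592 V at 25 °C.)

1.1 × 10^-4 M

From the Nernst equation, log Q = n(E° − E)/0.0592 = 2(0.14 − 0.103)/0.0592 = 1.250, so Q = 17.8.
With Q = [Cd²⁺]/[Ni²⁺] and the known concentrations, [Ni²⁺] in the denominator gives [Ni²⁺] = 1.1 × 10^-4 M.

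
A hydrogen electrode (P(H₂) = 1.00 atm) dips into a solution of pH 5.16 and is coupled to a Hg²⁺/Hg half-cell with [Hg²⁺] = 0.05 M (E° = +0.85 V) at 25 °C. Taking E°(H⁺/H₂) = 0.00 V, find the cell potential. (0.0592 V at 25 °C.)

The Hg²⁺/Hg couple is the cathode, so E°_cell = 0.85 V; n = 2.
[H⁺] = 10^(−5.16) = 6.9 × 10^-6 M, and Q = [H⁺]^2 / ([Hg²⁺]·P(H₂)) = 9.57 × 10^-10.
E = E° − (0.0592/2) log Q = 0.85 − (0.0592/2)(-9.019) = 1.117 V.

1.12 V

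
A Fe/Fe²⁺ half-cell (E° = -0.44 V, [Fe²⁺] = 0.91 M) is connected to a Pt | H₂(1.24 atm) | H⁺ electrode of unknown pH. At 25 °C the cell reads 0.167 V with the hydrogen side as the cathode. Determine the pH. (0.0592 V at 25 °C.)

E°_cell = 0.44 V and n = 2.
log Q = n(E° − E)/0.0592 = 2×(0.44 − 0.167)/0.0592 = 9.223.
With Q = [Fe²⁺]·P(H₂) / [H⁺]^2, solving for [H⁺] gives log[H⁺] = -4.585, so pH = 4.59.

pH = 4.59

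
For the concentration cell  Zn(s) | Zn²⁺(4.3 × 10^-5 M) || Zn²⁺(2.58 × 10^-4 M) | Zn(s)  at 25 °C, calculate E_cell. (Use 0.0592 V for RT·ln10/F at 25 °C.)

0.023 V

Both half-cells are Zn²⁺/Zn, so E°_cell = 0. The concentrated side is the cathode; the cell reaction moves Zn²⁺ from high to low concentration with n = 2.
Q = [Zn²⁺]_dilute/[Zn²⁺]_conc = 4.3 × 10^-5/2.58 × 10^-4 = 0.167.
E = 0 − (0.0592/2) log Q = −(0.0592/2)(-0.778) = 0.0230 V.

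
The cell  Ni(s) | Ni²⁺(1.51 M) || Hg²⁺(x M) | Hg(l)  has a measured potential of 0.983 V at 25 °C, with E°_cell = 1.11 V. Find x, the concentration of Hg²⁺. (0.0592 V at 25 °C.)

7.7 × 10^-5 M

From the Nernst equation, log Q = n(E° − E)/0.0592 = 2(1.11 − 0.983)/0.0592 = 4.291, so Q = 1.95 × 10^4.
With Q = [Ni²⁺]/[Hg²⁺] and the known concentrations, [Hg²⁺] in the denominator gives [Hg²⁺] = 7.7 × 10^-5 M.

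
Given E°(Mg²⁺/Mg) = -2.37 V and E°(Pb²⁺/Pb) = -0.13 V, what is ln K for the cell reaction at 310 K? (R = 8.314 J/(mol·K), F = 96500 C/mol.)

E°_cell = -0.13 − (-2.37) = 2.24 V, with n = 2 electrons transferred.
At equilibrium E = 0, so the Nernst equation gives ln K = nFE°/RT = (2)(96500)(2.24)/((8.314)(310)) = 167.74.

ln K = 167.7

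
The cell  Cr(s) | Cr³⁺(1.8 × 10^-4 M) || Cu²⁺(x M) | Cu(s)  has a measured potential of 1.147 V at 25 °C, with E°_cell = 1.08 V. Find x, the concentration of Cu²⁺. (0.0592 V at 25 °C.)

0.58 M

From the Nernst equation, log Q = n(E° − E)/0.0592 = 6(1.08 − 1.147)/0.0592 = -6.791, so Q = 1.62 × 10^-7.
With Q = [Cr³⁺]^2/[Cu²⁺]^3 and the known concentrations, [Cu²⁺]^3 in the denominator gives [Cu²⁺] = 0.58 M.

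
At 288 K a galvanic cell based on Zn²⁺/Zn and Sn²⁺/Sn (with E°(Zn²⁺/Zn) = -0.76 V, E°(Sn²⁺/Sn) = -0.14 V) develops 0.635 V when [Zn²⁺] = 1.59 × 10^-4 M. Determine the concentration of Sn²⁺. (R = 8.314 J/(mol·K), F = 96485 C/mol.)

5.3 × 10^-4 M

From the Nernst equation, ln Q = nF(E° − E)/RT = 2×96485×(0.62 − 0.635)/(8.314×288) = -1.209, so Q = 0.299.
With Q = [Zn²⁺]/[Sn²⁺] and the known concentrations, [Sn²⁺] in the denominator gives [Sn²⁺] = 5.3 × 10^-4 M.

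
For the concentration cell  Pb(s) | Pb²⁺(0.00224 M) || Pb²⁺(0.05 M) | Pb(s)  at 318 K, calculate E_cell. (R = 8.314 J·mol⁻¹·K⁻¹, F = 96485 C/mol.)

0.043 V

Both half-cells are Pb²⁺/Pb, so E°_cell = 0. The concentrated side is the cathode; the cell reaction moves Pb²⁺ from high to low concentration with n = 2.
Q = [Pb²⁺]_dilute/[Pb²⁺]_conc = 0.00224/0.05 = 0.0448.
E = 0 − (RT/nF) ln Q = −((8.314×318)/(2×96485))(-3.106) = 0.0426 V.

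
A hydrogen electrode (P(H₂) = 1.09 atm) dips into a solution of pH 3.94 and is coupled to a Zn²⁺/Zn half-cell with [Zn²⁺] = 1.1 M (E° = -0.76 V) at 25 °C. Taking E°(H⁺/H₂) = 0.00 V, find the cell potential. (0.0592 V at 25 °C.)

The hydrogen couple is the cathode, so E°_cell = 0.76 V; n = 2.
[H⁺] = 10^(−3.94) = 1.1 × 10^-4 M, and Q = [Zn²⁺]·P(H₂) / [H⁺]^2 = 9.1 × 10^7.
E = E° − (0.0592/2) log Q = 0.76 − (0.0592/2)(7.959) = 0.524 V.

0.52 V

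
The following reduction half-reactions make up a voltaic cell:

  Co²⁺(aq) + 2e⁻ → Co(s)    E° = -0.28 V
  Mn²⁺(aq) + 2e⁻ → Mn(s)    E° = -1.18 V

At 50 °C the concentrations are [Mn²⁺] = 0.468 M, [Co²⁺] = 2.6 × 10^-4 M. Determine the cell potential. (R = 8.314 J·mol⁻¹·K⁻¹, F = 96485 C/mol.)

The Co²⁺/Co couple has the higher reduction potential and acts as the cathode, so E°_cell = -0.28 − (-1.18) = 0.90 V.
Balancing electrons gives n = 2; the reaction quotient is Q = [Mn²⁺]/[Co²⁺] = 1800.
E = E° − (RT/nF) ln Q = 0.90 − (8.314×323)/(2×96485) × (7.496) = 0.900 − 0.104 = 0.796 V.

0.796 V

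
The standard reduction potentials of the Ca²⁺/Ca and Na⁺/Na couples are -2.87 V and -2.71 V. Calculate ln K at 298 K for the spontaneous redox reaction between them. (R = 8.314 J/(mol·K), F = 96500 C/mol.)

E°_cell = -2.71 − (-2.87) = 0.16 V, with n = 2 electrons transferred.
At equilibrium E = 0, so the Nernst equation gives ln K = nFE°/RT = (2)(96500)(0.16)/((8.314)(298)) = 12.46.

ln K = 12.5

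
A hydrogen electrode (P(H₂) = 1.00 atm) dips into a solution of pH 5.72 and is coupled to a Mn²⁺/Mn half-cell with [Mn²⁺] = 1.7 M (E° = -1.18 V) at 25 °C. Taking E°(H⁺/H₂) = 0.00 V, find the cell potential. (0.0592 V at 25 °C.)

0.83 V

The hydrogen couple is the cathode, so E°_cell = 1.18 V; n = 2.
[H⁺] = 10^(−5.72) = 1.9 × 10^-6 M, and Q = [Mn²⁺]·P(H₂) / [H⁺]^2 = 4.68 × 10^11.
E = E° − (0.0592/2) log Q = 1.18 − (0.0592/2)(11.670) = 0.835 V.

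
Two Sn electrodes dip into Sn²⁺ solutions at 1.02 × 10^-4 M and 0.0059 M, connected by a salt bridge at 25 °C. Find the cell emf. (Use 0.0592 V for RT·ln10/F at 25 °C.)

0.052 V

Both half-cells are Sn²⁺/Sn, so E°_cell = 0. The concentrated side is the cathode; the cell reaction moves Sn²⁺ from high to low concentration with n = 2.
Q = [Sn²⁺]_dilute/[Sn²⁺]_conc = 1.02 × 10^-4/0.0059 = 0.0173.
E = 0 − (0.0592/2) log Q = −(0.0592/2)(-1.762) = 0.0522 V.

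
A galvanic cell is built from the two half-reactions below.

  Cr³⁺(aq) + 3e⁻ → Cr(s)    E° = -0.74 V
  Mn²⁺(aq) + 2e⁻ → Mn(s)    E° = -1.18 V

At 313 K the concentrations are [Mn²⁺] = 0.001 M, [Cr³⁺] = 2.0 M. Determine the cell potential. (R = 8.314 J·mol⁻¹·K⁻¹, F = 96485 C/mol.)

0.539 V

The Cr³⁺/Cr couple has the higher reduction potential and acts as the cathode, so E°_cell = -0.74 − (-1.18) = 0.44 V.
Balancing electrons gives n = 6; the reaction quotient is Q = [Mn²⁺]^3/[Cr³⁺]^2 = 2.5 × 10^-10.
E = E° − (RT/nF) ln Q = 0.44 − (8.314×313)/(6×96485) × (-22.110) = 0.440 + 0.099 = 0.539 V.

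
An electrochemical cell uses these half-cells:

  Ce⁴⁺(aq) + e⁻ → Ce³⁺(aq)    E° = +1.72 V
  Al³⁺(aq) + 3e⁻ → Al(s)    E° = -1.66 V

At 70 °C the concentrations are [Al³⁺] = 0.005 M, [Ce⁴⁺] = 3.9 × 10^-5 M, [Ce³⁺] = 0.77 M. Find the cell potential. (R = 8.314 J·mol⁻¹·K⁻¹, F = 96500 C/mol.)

3.14 V

The Ce⁴⁺/Ce³⁺ couple has the higher reduction potential and acts as the cathode, so E°_cell = +1.72 − (-1.66) = 3.38 V.
Balancing electrons gives n = 3; the reaction quotient is Q = [Al³⁺]·[Ce³⁺]^3/[Ce⁴⁺]^3 = 3.85 × 10^10.
E = E° − (RT/nF) ln Q = 3.38 − (8.314×343)/(3×96500) × (24.373) = 3.380 − 0.240 = 3.140 V.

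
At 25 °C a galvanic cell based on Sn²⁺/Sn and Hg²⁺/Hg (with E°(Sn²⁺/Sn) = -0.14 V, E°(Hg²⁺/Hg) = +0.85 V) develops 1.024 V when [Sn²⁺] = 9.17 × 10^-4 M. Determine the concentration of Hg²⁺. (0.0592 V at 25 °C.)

From the Nernst equation, log Q = n(E° − E)/0.0592 = 2(0.99 − 1.024)/0.0592 = -1.149, so Q = 0.0710.
With Q = [Sn²⁺]/[Hg²⁺] and the known concentrations, [Hg²⁺] in the denominator gives [Hg²⁺] = 0.013 M.

0.013 M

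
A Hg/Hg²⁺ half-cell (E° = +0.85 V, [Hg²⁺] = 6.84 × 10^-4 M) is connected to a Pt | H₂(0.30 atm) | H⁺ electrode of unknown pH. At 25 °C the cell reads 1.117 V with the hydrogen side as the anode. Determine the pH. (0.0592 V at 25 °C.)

E°_cell = 0.85 V and n = 2.
log Q = n(E° − E)/0.0592 = 2×(0.85 − 1.117)/0.0592 = -9.020.
With Q = [H⁺]^2 / ([Hg²⁺]·P(H₂)), solving for [H⁺] gives log[H⁺] = -6.354, so pH = 6.35.

pH = 6.35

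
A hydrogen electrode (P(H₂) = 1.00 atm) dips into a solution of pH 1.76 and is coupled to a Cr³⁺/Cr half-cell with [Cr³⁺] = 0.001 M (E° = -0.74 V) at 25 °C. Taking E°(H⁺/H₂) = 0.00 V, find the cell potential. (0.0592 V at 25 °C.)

The hydrogen couple is the cathode, so E°_cell = 0.74 V; n = 6.
[H⁺] = 10^(−1.76) = 0.017 M, and Q = [Cr³⁺]^2·P(H₂)^3 / [H⁺]^6 = 3.63 × 10^4.
E = E° − (0.0592/6) log Q = 0.74 − (0.0592/6)(4.560) = 0.695 V.

0.70 V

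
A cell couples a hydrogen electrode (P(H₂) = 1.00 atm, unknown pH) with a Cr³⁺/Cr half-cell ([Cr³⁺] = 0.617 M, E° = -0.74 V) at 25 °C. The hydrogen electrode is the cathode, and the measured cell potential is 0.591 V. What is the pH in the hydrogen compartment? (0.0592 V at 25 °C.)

E°_cell = 0.74 V and n = 6.
log Q = n(E° − E)/0.0592 = 6×(0.74 − 0.591)/0.0592 = 15.101.
With Q = [Cr³⁺]^2·P(H₂)^3 / [H⁺]^6, solving for [H⁺] gives log[H⁺] = -2.587, so pH = 2.59.

pH = 2.59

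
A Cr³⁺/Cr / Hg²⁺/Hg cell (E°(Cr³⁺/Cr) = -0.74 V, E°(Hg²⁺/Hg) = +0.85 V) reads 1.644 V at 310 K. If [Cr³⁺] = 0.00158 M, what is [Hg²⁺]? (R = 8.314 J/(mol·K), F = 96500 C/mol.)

0.77 M

From the Nernst equation, ln Q = nF(E° − E)/RT = 6×96500×(1.59 − 1.644)/(8.314×310) = -12.131, so Q = 5.39 × 10^-6.
With Q = [Cr³⁺]^2/[Hg²⁺]^3 and the known concentrations, [Hg²⁺]^3 in the denominator gives [Hg²⁺] = 0.77 M.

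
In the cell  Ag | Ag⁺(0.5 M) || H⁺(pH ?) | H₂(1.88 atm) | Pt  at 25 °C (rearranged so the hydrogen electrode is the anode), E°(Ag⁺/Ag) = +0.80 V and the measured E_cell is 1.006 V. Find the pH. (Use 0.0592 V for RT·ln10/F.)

E°_cell = 0.80 V and n = 2.
log Q = n(E° − E)/0.0592 = 2×(0.80 − 1.006)/0.0592 = -6.959.
With Q = [H⁺]^2 / ([Ag⁺]^2·P(H₂)), solving for [H⁺] gives log[H⁺] = -3.644, so pH = 3.64.

pH = 3.64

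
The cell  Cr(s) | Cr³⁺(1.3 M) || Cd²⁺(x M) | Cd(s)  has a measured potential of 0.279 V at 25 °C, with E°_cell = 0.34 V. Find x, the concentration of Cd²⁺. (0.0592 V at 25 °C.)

0.01 M

From the Nernst equation, log Q = n(E° − E)/0.0592 = 6(0.34 − 0.279)/0.0592 = 6.182, so Q = 1.52 × 10^6.
With Q = [Cr³⁺]^2/[Cd²⁺]^3 and the known concentrations, [Cd²⁺]^3 in the denominator gives [Cd²⁺] = 0.01 M.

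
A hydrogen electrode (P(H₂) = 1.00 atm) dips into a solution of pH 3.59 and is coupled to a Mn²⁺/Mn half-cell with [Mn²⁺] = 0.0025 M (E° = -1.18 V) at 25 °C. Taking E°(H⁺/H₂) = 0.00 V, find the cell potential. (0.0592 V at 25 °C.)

1.04 V

The hydrogen couple is the cathode, so E°_cell = 1.18 V; n = 2.
[H⁺] = 10^(−3.59) = 2.6 × 10^-4 M, and Q = [Mn²⁺]·P(H₂) / [H⁺]^2 = 3.78 × 10^4.
E = E° − (0.0592/2) log Q = 1.18 − (0.0592/2)(4.578) = 1.044 V.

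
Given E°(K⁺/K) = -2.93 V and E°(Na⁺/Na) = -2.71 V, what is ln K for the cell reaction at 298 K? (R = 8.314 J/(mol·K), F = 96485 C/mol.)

E°_cell = -2.71 − (-2.93) = 0.22 V, with n = 1 electron transferred.
At equilibrium E = 0, so the Nernst equation gives ln K = nFE°/RT = (1)(96485)(0.22)/((8.314)(298)) = 8.57.

ln K = 8.6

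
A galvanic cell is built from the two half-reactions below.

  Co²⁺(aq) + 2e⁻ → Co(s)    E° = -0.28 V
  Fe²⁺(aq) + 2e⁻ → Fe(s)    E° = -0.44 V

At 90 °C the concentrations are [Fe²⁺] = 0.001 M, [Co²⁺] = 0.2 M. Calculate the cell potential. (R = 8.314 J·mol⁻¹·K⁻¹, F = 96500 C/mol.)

The Co²⁺/Co couple has the higher reduction potential and acts as the cathode, so E°_cell = -0.28 − (-0.44) = 0.16 V.
Balancing electrons gives n = 2; the reaction quotient is Q = [Fe²⁺]/[Co²⁺] = 0.00500.
E = E° − (RT/nF) ln Q = 0.16 − (8.314×363)/(2×96500) × (-5.298) = 0.160 + 0.083 = 0.243 V.

0.243 V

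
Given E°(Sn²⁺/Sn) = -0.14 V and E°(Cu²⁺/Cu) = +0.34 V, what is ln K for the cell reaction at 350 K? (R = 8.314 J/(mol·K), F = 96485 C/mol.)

ln K = 31.8

E°_cell = +0.34 − (-0.14) = 0.48 V, with n = 2 electrons transferred.
At equilibrium E = 0, so the Nernst equation gives ln K = nFE°/RT = (2)(96485)(0.48)/((8.314)(350)) = 31.83.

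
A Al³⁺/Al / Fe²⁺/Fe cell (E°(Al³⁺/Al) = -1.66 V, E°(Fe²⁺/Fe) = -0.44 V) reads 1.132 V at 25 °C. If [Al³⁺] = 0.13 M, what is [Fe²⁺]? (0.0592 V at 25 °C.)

From the Nernst equation, log Q = n(E° − E)/0.0592 = 6(1.22 − 1.132)/0.0592 = 8.919, so Q = 8.3 × 10^8.
With Q = [Al³⁺]^2/[Fe²⁺]^3 and the known concentrations, [Fe²⁺]^3 in the denominator gives [Fe²⁺] = 2.7 × 10^-4 M.

2.7 × 10^-4 M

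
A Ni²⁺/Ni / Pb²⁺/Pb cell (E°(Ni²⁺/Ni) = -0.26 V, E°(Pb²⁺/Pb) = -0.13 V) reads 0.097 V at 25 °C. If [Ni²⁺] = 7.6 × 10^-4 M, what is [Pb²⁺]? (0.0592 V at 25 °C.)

5.8 × 10^-5 M

From the Nernst equation, log Q = n(E° − E)/0.0592 = 2(0.13 − 0.097)/0.0592 = 1.115, so Q = 13.0.
With Q = [Ni²⁺]/[Pb²⁺] and the known concentrations, [Pb²⁺] in the denominator gives [Pb²⁺] = 5.8 × 10^-5 M.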